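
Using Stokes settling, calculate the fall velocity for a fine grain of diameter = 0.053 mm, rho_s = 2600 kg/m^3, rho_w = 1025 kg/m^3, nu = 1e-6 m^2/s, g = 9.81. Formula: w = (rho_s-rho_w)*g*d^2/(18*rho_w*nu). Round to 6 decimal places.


w = (rho_s - rho_w) * g * d^2 / (18 * rho_w * nu)
d = 0.053 mm = 0.000053 m
rho_s - rho_w = 2600 - 1025 = 1575
Numerator = 1575 * 9.81 * (0.000053)^2 = 0.000043401157
Denominator = 18 * 1025 * 1e-6 = 0.018450
w = 0.002352 m/s

0.002352


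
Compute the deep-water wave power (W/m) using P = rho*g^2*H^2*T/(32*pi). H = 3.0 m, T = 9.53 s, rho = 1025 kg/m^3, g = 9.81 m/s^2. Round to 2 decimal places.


P = rho * g^2 * H^2 * T / (32 * pi)
P = 1025 * 9.81^2 * 3.0^2 * 9.53 / (32 * pi)
P = 1025 * 96.2361 * 9.0000 * 9.53 / 100.53096
P = 84158.39 W/m

84158.39


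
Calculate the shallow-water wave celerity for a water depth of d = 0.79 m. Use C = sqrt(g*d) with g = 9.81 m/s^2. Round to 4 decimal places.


Using the shallow-water approximation:
C = sqrt(g * d) = sqrt(9.81 * 0.79)
C = sqrt(7.7499)
C = 2.7839 m/s

2.7839


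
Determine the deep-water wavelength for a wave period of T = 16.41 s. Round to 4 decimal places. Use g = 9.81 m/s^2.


L0 = g * T^2 / (2 * pi)
L0 = 9.81 * 16.41^2 / (2 * pi)
L0 = 9.81 * 269.2881 / 6.28319
L0 = 2641.7163 / 6.28319
L0 = 420.4422 m

420.4422


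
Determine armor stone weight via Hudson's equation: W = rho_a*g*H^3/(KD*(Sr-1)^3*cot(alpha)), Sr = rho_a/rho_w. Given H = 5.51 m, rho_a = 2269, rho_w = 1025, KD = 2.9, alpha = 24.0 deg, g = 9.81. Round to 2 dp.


Sr = rho_a / rho_w = 2269 / 1025 = 2.213659
(Sr - 1) = 1.213659
(Sr - 1)^3 = 1.787679
cot(24.0) = 1 / tan(24.0) = 1 / 0.445229 = 2.246037
Numerator = 2269 * 9.81 * 5.51^3 = 3723559.5159
Denominator = 2.9 * 1.787679 * 2.246037 = 11.644059
W = 3723559.5159 / 11.644059
W = 319781.91 N

319781.91


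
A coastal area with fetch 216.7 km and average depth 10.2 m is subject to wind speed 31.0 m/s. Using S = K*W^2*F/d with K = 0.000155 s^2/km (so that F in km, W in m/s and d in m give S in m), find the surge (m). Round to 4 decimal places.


S = K * W^2 * F / d
W^2 = 31.0^2 = 961.00
S = 0.000155 * 961.00 * 216.7 / 10.2
Numerator = 0.000155 * 961.00 * 216.7 = 32.278548
S = 32.278548 / 10.2 = 3.1646 m

3.1646


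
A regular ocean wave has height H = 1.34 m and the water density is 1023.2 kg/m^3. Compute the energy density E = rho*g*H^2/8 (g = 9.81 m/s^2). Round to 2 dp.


E = (1/8) * rho * g * H^2
E = (1/8) * 1023.2 * 9.81 * 1.34^2
E = 0.125 * 1023.2 * 9.81 * 1.7956
E = 2252.94 J/m^2

2252.94


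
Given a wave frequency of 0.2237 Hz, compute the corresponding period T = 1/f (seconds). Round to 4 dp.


T = 1 / f
T = 1 / 0.2237
T = 4.4703 s

4.4703


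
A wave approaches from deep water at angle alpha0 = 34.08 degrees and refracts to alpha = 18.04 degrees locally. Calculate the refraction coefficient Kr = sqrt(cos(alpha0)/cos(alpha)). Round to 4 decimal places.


Kr = sqrt(cos(alpha0) / cos(alpha))
cos(34.08) = 0.828256
cos(18.04) = 0.950841
Kr = sqrt(0.828256 / 0.950841)
Kr = sqrt(0.871078)
Kr = 0.9333

0.9333


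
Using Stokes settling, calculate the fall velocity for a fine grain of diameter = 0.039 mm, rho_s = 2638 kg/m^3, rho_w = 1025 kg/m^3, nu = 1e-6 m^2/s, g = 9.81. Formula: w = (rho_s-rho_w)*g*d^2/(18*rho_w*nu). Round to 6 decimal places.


w = (rho_s - rho_w) * g * d^2 / (18 * rho_w * nu)
d = 0.039 mm = 0.000039 m
rho_s - rho_w = 2638 - 1025 = 1613
Numerator = 1613 * 9.81 * (0.000039)^2 = 0.000024067589
Denominator = 18 * 1025 * 1e-6 = 0.018450
w = 0.001304 m/s

0.001304


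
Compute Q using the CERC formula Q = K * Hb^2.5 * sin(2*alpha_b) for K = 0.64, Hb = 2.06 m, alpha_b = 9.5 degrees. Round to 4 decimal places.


Q = K * Hb^2.5 * sin(2 * alpha_b)
Hb^2.5 = 2.06^2.5 = 6.090712
sin(2 * 9.5) = sin(19.0) = 0.325568
Q = 0.64 * 6.090712 * 0.325568
Q = 1.2691 m^3/s

1.2691


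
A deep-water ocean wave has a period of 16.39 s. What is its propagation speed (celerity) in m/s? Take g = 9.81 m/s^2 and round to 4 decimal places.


We use the deep-water celerity formula:
C = g * T / (2 * pi)
C = 9.81 * 16.39 / (2 * 3.14159...)
C = 160.785900 / 6.283185
C = 25.5899 m/s

25.5899


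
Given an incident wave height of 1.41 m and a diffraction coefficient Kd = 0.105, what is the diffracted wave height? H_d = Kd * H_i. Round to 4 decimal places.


H_d = Kd * H_i
H_d = 0.105 * 1.41
H_d = 0.1481 m

0.1481


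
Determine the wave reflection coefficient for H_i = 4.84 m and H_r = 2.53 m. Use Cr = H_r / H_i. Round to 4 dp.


Cr = H_r / H_i
Cr = 2.53 / 4.84
Cr = 0.5227

0.5227


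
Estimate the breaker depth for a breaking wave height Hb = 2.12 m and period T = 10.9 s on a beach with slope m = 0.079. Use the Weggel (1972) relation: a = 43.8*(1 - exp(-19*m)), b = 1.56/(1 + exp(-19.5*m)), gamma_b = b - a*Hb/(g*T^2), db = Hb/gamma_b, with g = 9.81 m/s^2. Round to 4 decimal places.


a = 43.8 * (1 - exp(-19 * m))
exp(-19 * 0.079) = exp(-1.5010) = 0.222907
a = 43.8 * (1 - 0.222907) = 34.036667
b = 1.56 / (1 + exp(-19.5 * m))
exp(-19.5 * 0.079) = exp(-1.5405) = 0.214274
b = 1.56 / (1 + 0.214274) = 1.284718
Hb / (g * T^2) = 2.12 / (9.81 * 10.9^2) = 2.12 / 1165.5261 = 0.00181892
gamma_b = b - a * Hb/(g*T^2) = 1.284718 - 34.036667 * 0.00181892 = 1.222808
db = Hb / gamma_b = 2.12 / 1.222808
db = 1.7337 m

1.7337


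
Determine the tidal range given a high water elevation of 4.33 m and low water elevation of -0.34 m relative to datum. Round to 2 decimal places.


Tidal range = High water - Low water
Tidal range = 4.33 - (-0.34)
Tidal range = 4.67 m

4.67


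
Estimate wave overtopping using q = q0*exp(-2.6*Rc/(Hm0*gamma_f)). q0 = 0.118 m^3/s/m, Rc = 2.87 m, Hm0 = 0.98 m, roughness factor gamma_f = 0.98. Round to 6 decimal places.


q = q0 * exp(-2.6 * Rc / (Hm0 * gamma_f))
Exponent = -2.6 * 2.87 / (0.98 * 0.98)
= -2.6 * 2.87 / 0.9604
= -7.769679
exp(-7.769679) = 0.000422
q = 0.118 * 0.000422
q = 0.000050 m^3/s/m

0.000050


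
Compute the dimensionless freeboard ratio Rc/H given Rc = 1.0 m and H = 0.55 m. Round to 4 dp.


Relative freeboard = Rc / H
= 1.0 / 0.55
= 1.8182

1.8182


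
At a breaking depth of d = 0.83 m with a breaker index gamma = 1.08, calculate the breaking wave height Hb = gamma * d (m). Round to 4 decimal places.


Hb = gamma * d
Hb = 1.08 * 0.83
Hb = 0.8964 m

0.8964


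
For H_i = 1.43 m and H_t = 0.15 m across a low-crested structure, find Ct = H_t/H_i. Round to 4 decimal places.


Ct = H_t / H_i
Ct = 0.15 / 1.43
Ct = 0.1049

0.1049


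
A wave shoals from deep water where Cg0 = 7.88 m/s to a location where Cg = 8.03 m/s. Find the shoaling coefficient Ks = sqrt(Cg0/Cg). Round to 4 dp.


Ks = sqrt(Cg0 / Cg)
Ks = sqrt(7.88 / 8.03)
Ks = sqrt(0.9813)
Ks = 0.9906

0.9906


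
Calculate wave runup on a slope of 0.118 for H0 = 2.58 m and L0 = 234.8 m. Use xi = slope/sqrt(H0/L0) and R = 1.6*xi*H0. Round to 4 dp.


xi = slope / sqrt(H0/L0)
H0/L0 = 2.58/234.8 = 0.010988
sqrt(0.010988) = 0.104824
xi = 0.118 / 0.104824 = 1.125696
R = 1.6 * xi * H0 = 1.6 * 1.125696 * 2.58
R = 4.6469 m

4.6469


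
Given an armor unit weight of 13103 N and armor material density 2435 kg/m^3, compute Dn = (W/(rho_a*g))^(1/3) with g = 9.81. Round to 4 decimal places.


V = W / (rho_a * g)
V = 13103 / (2435 * 9.81)
V = 13103 / 23887.35
V = 0.548533 m^3
Dn = V^(1/3) = 0.548533^(1/3)
Dn = 0.8186 m

0.8186


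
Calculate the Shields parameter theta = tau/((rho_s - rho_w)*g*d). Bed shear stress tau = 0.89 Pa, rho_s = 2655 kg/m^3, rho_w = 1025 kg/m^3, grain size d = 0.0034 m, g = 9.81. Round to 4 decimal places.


theta = tau / ((rho_s - rho_w) * g * d)
rho_s - rho_w = 2655 - 1025 = 1630
Denominator = 1630 * 9.81 * 0.0034 = 54.367020
theta = 0.89 / 54.367020
theta = 0.0164

0.0164


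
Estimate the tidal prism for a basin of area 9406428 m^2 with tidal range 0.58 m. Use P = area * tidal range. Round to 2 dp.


Tidal prism = Area * Tidal range
P = 9406428 * 0.58
P = 5455728.24 m^3

5455728.24


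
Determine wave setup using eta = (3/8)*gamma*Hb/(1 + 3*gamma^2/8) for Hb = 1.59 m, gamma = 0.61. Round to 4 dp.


eta = (3/8) * gamma * Hb / (1 + 3*gamma^2/8)
Numerator = (3/8) * 0.61 * 1.59 = 0.363713
Denominator = 1 + 3*0.61^2/8 = 1 + 0.139538 = 1.139538
eta = 0.363713 / 1.139538
eta = 0.3192 m

0.3192


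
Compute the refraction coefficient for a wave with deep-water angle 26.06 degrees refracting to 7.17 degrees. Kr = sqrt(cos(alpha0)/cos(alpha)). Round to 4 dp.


Kr = sqrt(cos(alpha0) / cos(alpha))
cos(26.06) = 0.898334
cos(7.17) = 0.992180
Kr = sqrt(0.898334 / 0.992180)
Kr = sqrt(0.905415)
Kr = 0.9515

0.9515


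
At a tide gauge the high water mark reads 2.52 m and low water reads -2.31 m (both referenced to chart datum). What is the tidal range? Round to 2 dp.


Tidal range = High water - Low water
Tidal range = 2.52 - (-2.31)
Tidal range = 4.83 m

4.83


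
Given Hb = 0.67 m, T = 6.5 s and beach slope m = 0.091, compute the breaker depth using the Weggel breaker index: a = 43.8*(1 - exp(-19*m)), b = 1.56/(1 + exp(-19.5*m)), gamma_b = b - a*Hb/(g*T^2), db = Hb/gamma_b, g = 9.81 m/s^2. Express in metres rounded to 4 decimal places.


a = 43.8 * (1 - exp(-19 * m))
exp(-19 * 0.091) = exp(-1.7290) = 0.177462
a = 43.8 * (1 - 0.177462) = 36.027174
b = 1.56 / (1 + exp(-19.5 * m))
exp(-19.5 * 0.091) = exp(-1.7745) = 0.169568
b = 1.56 / (1 + 0.169568) = 1.333826
Hb / (g * T^2) = 0.67 / (9.81 * 6.5^2) = 0.67 / 414.4725 = 0.00161651
gamma_b = b - a * Hb/(g*T^2) = 1.333826 - 36.027174 * 0.00161651 = 1.275587
db = Hb / gamma_b = 0.67 / 1.275587
db = 0.5252 m

0.5252


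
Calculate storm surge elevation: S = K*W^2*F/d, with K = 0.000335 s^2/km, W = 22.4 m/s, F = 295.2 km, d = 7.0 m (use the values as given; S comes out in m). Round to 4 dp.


S = K * W^2 * F / d
W^2 = 22.4^2 = 501.76
S = 0.000335 * 501.76 * 295.2 / 7.0
Numerator = 0.000335 * 501.76 * 295.2 = 49.620050
S = 49.620050 / 7.0 = 7.0886 m

7.0886


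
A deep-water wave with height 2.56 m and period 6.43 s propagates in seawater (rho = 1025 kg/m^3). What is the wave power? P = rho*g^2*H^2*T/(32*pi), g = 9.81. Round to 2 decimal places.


P = rho * g^2 * H^2 * T / (32 * pi)
P = 1025 * 9.81^2 * 2.56^2 * 6.43 / (32 * pi)
P = 1025 * 96.2361 * 6.5536 * 6.43 / 100.53096
P = 41347.85 W/m

41347.85


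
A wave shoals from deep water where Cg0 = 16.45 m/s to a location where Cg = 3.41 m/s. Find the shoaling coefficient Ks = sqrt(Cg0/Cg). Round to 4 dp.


Ks = sqrt(Cg0 / Cg)
Ks = sqrt(16.45 / 3.41)
Ks = sqrt(4.8240)
Ks = 2.1964

2.1964


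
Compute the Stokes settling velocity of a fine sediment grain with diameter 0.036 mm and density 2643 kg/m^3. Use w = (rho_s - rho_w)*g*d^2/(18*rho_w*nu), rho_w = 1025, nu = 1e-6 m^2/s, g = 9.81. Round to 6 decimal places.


w = (rho_s - rho_w) * g * d^2 / (18 * rho_w * nu)
d = 0.036 mm = 0.000036 m
rho_s - rho_w = 2643 - 1025 = 1618
Numerator = 1618 * 9.81 * (0.000036)^2 = 0.000020570864
Denominator = 18 * 1025 * 1e-6 = 0.018450
w = 0.001115 m/s

0.001115


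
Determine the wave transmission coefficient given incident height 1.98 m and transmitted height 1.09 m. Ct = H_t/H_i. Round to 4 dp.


Ct = H_t / H_i
Ct = 1.09 / 1.98
Ct = 0.5505

0.5505


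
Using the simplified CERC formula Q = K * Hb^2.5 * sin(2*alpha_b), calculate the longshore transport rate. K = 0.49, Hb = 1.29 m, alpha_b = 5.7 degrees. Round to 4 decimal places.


Q = K * Hb^2.5 * sin(2 * alpha_b)
Hb^2.5 = 1.29^2.5 = 1.890054
sin(2 * 5.7) = sin(11.4) = 0.197657
Q = 0.49 * 1.890054 * 0.197657
Q = 0.1831 m^3/s

0.1831


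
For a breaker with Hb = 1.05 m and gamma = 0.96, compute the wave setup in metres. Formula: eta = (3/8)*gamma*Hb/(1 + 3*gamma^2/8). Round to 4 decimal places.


eta = (3/8) * gamma * Hb / (1 + 3*gamma^2/8)
Numerator = (3/8) * 0.96 * 1.05 = 0.378000
Denominator = 1 + 3*0.96^2/8 = 1 + 0.345600 = 1.345600
eta = 0.378000 / 1.345600
eta = 0.2809 m

0.2809


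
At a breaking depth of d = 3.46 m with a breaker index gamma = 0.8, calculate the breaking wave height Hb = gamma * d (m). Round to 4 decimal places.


Hb = gamma * d
Hb = 0.8 * 3.46
Hb = 2.7680 m

2.7680


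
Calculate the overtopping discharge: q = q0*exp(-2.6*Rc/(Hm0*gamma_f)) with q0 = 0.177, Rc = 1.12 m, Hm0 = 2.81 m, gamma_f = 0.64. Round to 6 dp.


q = q0 * exp(-2.6 * Rc / (Hm0 * gamma_f))
Exponent = -2.6 * 1.12 / (2.81 * 0.64)
= -2.6 * 1.12 / 1.7984
= -1.619217
exp(-1.619217) = 0.198054
q = 0.177 * 0.198054
q = 0.035056 m^3/s/m

0.035056


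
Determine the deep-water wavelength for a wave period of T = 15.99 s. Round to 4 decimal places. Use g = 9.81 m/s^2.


L0 = g * T^2 / (2 * pi)
L0 = 9.81 * 15.99^2 / (2 * pi)
L0 = 9.81 * 255.6801 / 6.28319
L0 = 2508.2218 / 6.28319
L0 = 399.1959 m

399.1959


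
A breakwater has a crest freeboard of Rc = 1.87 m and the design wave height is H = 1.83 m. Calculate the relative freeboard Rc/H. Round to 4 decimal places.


Relative freeboard = Rc / H
= 1.87 / 1.83
= 1.0219

1.0219


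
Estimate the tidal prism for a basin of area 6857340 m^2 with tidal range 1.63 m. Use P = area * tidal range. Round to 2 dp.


Tidal prism = Area * Tidal range
P = 6857340 * 1.63
P = 11177464.20 m^3

11177464.20


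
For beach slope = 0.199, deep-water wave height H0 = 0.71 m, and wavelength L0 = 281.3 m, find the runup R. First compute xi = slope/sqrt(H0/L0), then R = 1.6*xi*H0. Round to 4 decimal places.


xi = slope / sqrt(H0/L0)
H0/L0 = 0.71/281.3 = 0.002524
sqrt(0.002524) = 0.050239
xi = 0.199 / 0.050239 = 3.961036
R = 1.6 * xi * H0 = 1.6 * 3.961036 * 0.71
R = 4.4997 m

4.4997


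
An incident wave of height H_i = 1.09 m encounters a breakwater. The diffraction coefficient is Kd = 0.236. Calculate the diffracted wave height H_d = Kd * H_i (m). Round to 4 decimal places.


H_d = Kd * H_i
H_d = 0.236 * 1.09
H_d = 0.2572 m

0.2572


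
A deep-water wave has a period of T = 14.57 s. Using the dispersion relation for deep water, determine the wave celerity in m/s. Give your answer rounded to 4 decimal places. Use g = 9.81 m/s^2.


We use the deep-water celerity formula:
C = g * T / (2 * pi)
C = 9.81 * 14.57 / (2 * 3.14159...)
C = 142.931700 / 6.283185
C = 22.7483 m/s

22.7483


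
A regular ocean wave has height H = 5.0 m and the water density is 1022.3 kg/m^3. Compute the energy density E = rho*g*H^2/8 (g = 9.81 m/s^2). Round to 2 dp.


E = (1/8) * rho * g * H^2
E = (1/8) * 1022.3 * 9.81 * 5.0^2
E = 0.125 * 1022.3 * 9.81 * 25.0000
E = 31339.88 J/m^2

31339.88


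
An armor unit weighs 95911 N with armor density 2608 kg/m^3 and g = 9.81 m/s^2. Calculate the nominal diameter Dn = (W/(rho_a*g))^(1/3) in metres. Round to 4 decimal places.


V = W / (rho_a * g)
V = 95911 / (2608 * 9.81)
V = 95911 / 25584.48
V = 3.748796 m^3
Dn = V^(1/3) = 3.748796^(1/3)
Dn = 1.5534 m

1.5534


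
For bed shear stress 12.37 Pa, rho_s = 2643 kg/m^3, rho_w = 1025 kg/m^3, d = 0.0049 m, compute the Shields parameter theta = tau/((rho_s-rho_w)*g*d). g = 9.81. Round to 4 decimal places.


theta = tau / ((rho_s - rho_w) * g * d)
rho_s - rho_w = 2643 - 1025 = 1618
Denominator = 1618 * 9.81 * 0.0049 = 77.775642
theta = 12.37 / 77.775642
theta = 0.1590

0.1590


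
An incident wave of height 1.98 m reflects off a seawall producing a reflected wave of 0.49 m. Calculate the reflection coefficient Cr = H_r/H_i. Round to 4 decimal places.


Cr = H_r / H_i
Cr = 0.49 / 1.98
Cr = 0.2475

0.2475


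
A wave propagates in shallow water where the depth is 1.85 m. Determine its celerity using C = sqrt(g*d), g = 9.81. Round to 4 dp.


Using the shallow-water approximation:
C = sqrt(g * d) = sqrt(9.81 * 1.85)
C = sqrt(18.1485)
C = 4.2601 m/s

4.2601


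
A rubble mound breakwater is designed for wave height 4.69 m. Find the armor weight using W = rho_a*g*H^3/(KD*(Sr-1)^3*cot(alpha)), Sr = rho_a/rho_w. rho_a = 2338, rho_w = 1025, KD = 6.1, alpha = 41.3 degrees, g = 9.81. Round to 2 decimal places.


Sr = rho_a / rho_w = 2338 / 1025 = 2.280976
(Sr - 1) = 1.280976
(Sr - 1)^3 = 2.101951
cot(41.3) = 1 / tan(41.3) = 1 / 0.878521 = 1.138276
Numerator = 2338 * 9.81 * 4.69^3 = 2366094.2620
Denominator = 6.1 * 2.101951 * 1.138276 = 14.594864
W = 2366094.2620 / 14.594864
W = 162118.29 N

162118.29


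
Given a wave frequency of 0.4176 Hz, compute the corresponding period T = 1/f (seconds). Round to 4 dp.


T = 1 / f
T = 1 / 0.4176
T = 2.3946 s

2.3946


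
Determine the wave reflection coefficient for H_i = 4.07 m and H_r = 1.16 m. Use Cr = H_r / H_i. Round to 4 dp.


Cr = H_r / H_i
Cr = 1.16 / 4.07
Cr = 0.2850

0.2850


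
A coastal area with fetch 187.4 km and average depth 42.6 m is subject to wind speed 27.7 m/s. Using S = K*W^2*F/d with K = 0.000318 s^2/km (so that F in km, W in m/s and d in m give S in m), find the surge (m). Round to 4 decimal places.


S = K * W^2 * F / d
W^2 = 27.7^2 = 767.29
S = 0.000318 * 767.29 * 187.4 / 42.6
Numerator = 0.000318 * 767.29 * 187.4 = 45.725266
S = 45.725266 / 42.6 = 1.0734 m

1.0734


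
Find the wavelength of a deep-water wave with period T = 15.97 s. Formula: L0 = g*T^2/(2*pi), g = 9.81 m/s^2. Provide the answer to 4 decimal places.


L0 = g * T^2 / (2 * pi)
L0 = 9.81 * 15.97^2 / (2 * pi)
L0 = 9.81 * 255.0409 / 6.28319
L0 = 2501.9512 / 6.28319
L0 = 398.1979 m

398.1979


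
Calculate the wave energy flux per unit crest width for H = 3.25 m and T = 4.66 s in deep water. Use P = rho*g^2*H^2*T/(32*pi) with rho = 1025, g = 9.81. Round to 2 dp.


P = rho * g^2 * H^2 * T / (32 * pi)
P = 1025 * 9.81^2 * 3.25^2 * 4.66 / (32 * pi)
P = 1025 * 96.2361 * 10.5625 * 4.66 / 100.53096
P = 48296.39 W/m

48296.39


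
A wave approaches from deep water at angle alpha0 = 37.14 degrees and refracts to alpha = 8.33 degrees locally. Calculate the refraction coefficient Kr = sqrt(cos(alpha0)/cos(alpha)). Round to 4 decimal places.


Kr = sqrt(cos(alpha0) / cos(alpha))
cos(37.14) = 0.797163
cos(8.33) = 0.989450
Kr = sqrt(0.797163 / 0.989450)
Kr = sqrt(0.805662)
Kr = 0.8976

0.8976


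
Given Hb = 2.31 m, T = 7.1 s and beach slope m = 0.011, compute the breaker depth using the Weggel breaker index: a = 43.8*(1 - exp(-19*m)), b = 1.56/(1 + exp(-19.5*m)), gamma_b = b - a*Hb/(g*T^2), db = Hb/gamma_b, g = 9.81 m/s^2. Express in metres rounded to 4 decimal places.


a = 43.8 * (1 - exp(-19 * m))
exp(-19 * 0.011) = exp(-0.2090) = 0.811395
a = 43.8 * (1 - 0.811395) = 8.260889
b = 1.56 / (1 + exp(-19.5 * m))
exp(-19.5 * 0.011) = exp(-0.2145) = 0.806945
b = 1.56 / (1 + 0.806945) = 0.863336
Hb / (g * T^2) = 2.31 / (9.81 * 7.1^2) = 2.31 / 494.5221 = 0.00467118
gamma_b = b - a * Hb/(g*T^2) = 0.863336 - 8.260889 * 0.00467118 = 0.824748
db = Hb / gamma_b = 2.31 / 0.824748
db = 2.8009 m

2.8009


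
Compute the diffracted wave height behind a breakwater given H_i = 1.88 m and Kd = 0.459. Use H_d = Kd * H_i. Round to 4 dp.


H_d = Kd * H_i
H_d = 0.459 * 1.88
H_d = 0.8629 m

0.8629


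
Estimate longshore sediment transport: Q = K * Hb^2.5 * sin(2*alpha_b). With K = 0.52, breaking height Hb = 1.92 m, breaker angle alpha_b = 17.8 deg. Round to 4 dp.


Q = K * Hb^2.5 * sin(2 * alpha_b)
Hb^2.5 = 1.92^2.5 = 5.108026
sin(2 * 17.8) = sin(35.6) = 0.582123
Q = 0.52 * 5.108026 * 0.582123
Q = 1.5462 m^3/s

1.5462


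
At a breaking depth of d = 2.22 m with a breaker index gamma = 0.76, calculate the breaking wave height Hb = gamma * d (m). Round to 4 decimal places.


Hb = gamma * d
Hb = 0.76 * 2.22
Hb = 1.6872 m

1.6872


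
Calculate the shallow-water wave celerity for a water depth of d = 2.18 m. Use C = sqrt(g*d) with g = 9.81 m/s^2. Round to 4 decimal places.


Using the shallow-water approximation:
C = sqrt(g * d) = sqrt(9.81 * 2.18)
C = sqrt(21.3858)
C = 4.6245 m/s

4.6245


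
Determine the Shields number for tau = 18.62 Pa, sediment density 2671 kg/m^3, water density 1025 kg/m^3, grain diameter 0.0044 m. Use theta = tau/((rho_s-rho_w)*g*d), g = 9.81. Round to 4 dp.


theta = tau / ((rho_s - rho_w) * g * d)
rho_s - rho_w = 2671 - 1025 = 1646
Denominator = 1646 * 9.81 * 0.0044 = 71.047944
theta = 18.62 / 71.047944
theta = 0.2621

0.2621


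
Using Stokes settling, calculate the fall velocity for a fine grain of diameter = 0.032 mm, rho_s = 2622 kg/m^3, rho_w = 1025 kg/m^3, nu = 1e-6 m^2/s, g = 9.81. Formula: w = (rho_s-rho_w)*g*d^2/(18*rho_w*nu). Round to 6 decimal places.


w = (rho_s - rho_w) * g * d^2 / (18 * rho_w * nu)
d = 0.032 mm = 0.000032 m
rho_s - rho_w = 2622 - 1025 = 1597
Numerator = 1597 * 9.81 * (0.000032)^2 = 0.000016042568
Denominator = 18 * 1025 * 1e-6 = 0.018450
w = 0.000870 m/s

0.000870


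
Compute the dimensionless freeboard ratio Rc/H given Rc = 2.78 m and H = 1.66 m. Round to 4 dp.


Relative freeboard = Rc / H
= 2.78 / 1.66
= 1.6747

1.6747


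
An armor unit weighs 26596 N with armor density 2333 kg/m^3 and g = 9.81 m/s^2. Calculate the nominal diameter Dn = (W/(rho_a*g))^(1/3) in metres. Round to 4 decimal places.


V = W / (rho_a * g)
V = 26596 / (2333 * 9.81)
V = 26596 / 22886.73
V = 1.162071 m^3
Dn = V^(1/3) = 1.162071^(1/3)
Dn = 1.0513 m

1.0513


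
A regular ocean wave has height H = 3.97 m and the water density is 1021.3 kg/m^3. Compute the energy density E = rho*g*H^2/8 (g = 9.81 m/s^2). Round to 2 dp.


E = (1/8) * rho * g * H^2
E = (1/8) * 1021.3 * 9.81 * 3.97^2
E = 0.125 * 1021.3 * 9.81 * 15.7609
E = 19738.46 J/m^2

19738.46


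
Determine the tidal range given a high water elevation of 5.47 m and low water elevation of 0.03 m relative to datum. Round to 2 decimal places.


Tidal range = High water - Low water
Tidal range = 5.47 - (0.03)
Tidal range = 5.44 m

5.44


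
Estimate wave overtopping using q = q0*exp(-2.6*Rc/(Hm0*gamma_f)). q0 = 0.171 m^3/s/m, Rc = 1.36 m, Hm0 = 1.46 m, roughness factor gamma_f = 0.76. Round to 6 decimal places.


q = q0 * exp(-2.6 * Rc / (Hm0 * gamma_f))
Exponent = -2.6 * 1.36 / (1.46 * 0.76)
= -2.6 * 1.36 / 1.1096
= -3.186734
exp(-3.186734) = 0.041307
q = 0.171 * 0.041307
q = 0.007063 m^3/s/m

0.007063


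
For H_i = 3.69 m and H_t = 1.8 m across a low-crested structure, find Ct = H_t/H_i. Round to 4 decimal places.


Ct = H_t / H_i
Ct = 1.8 / 3.69
Ct = 0.4878

0.4878


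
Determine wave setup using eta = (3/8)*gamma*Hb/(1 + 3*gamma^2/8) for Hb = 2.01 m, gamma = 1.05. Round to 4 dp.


eta = (3/8) * gamma * Hb / (1 + 3*gamma^2/8)
Numerator = (3/8) * 1.05 * 2.01 = 0.791438
Denominator = 1 + 3*1.05^2/8 = 1 + 0.413438 = 1.413438
eta = 0.791438 / 1.413438
eta = 0.5599 m

0.5599


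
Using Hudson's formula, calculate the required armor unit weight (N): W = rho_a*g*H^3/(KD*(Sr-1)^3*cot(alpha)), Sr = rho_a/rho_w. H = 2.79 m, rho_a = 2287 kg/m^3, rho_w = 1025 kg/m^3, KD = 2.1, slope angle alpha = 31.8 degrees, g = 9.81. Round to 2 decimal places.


Sr = rho_a / rho_w = 2287 / 1025 = 2.231220
(Sr - 1) = 1.231220
(Sr - 1)^3 = 1.866407
cot(31.8) = 1 / tan(31.8) = 1 / 0.620026 = 1.612835
Numerator = 2287 * 9.81 * 2.79^3 = 487245.4383
Denominator = 2.1 * 1.866407 * 1.612835 = 6.321435
W = 487245.4383 / 6.321435
W = 77078.30 N

77078.30


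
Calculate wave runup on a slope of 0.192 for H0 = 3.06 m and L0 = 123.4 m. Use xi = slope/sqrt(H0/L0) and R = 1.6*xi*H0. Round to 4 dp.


xi = slope / sqrt(H0/L0)
H0/L0 = 3.06/123.4 = 0.024797
sqrt(0.024797) = 0.157472
xi = 0.192 / 0.157472 = 1.219265
R = 1.6 * xi * H0 = 1.6 * 1.219265 * 3.06
R = 5.9695 m

5.9695


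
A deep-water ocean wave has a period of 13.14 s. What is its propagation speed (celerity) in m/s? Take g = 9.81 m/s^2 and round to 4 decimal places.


We use the deep-water celerity formula:
C = g * T / (2 * pi)
C = 9.81 * 13.14 / (2 * 3.14159...)
C = 128.903400 / 6.283185
C = 20.5156 m/s

20.5156


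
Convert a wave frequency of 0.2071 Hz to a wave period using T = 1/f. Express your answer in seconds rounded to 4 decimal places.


T = 1 / f
T = 1 / 0.2071
T = 4.8286 s

4.8286


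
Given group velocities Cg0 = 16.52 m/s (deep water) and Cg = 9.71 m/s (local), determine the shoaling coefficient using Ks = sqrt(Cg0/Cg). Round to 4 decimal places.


Ks = sqrt(Cg0 / Cg)
Ks = sqrt(16.52 / 9.71)
Ks = sqrt(1.7013)
Ks = 1.3044

1.3044


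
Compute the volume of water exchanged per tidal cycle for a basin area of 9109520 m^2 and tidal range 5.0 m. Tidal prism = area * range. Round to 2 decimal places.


Tidal prism = Area * Tidal range
P = 9109520 * 5.0
P = 45547600.00 m^3

45547600.00


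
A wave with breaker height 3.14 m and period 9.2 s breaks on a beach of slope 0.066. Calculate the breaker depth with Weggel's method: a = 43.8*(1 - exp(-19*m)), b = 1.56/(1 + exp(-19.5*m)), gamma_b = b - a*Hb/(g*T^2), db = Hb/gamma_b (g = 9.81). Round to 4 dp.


a = 43.8 * (1 - exp(-19 * m))
exp(-19 * 0.066) = exp(-1.2540) = 0.285361
a = 43.8 * (1 - 0.285361) = 31.301185
b = 1.56 / (1 + exp(-19.5 * m))
exp(-19.5 * 0.066) = exp(-1.2870) = 0.276098
b = 1.56 / (1 + 0.276098) = 1.222477
Hb / (g * T^2) = 3.14 / (9.81 * 9.2^2) = 3.14 / 830.3184 = 0.00378168
gamma_b = b - a * Hb/(g*T^2) = 1.222477 - 31.301185 * 0.00378168 = 1.104106
db = Hb / gamma_b = 3.14 / 1.104106
db = 2.8439 m

2.8439


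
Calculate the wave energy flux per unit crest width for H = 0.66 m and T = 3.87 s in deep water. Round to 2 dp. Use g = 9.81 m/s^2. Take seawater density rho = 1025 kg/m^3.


P = rho * g^2 * H^2 * T / (32 * pi)
P = 1025 * 9.81^2 * 0.66^2 * 3.87 / (32 * pi)
P = 1025 * 96.2361 * 0.4356 * 3.87 / 100.53096
P = 1654.10 W/m

1654.10


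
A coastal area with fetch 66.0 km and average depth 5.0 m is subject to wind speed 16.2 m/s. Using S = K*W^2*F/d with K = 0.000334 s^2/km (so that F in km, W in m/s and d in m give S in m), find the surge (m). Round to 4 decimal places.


S = K * W^2 * F / d
W^2 = 16.2^2 = 262.44
S = 0.000334 * 262.44 * 66.0 / 5.0
Numerator = 0.000334 * 262.44 * 66.0 = 5.785227
S = 5.785227 / 5.0 = 1.1570 m

1.1570


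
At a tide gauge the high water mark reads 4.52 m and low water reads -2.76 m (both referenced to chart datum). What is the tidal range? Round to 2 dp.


Tidal range = High water - Low water
Tidal range = 4.52 - (-2.76)
Tidal range = 7.28 m

7.28


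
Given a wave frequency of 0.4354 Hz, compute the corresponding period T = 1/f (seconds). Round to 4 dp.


T = 1 / f
T = 1 / 0.4354
T = 2.2967 s

2.2967


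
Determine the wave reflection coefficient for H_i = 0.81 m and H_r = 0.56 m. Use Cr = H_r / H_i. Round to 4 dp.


Cr = H_r / H_i
Cr = 0.56 / 0.81
Cr = 0.6914

0.6914


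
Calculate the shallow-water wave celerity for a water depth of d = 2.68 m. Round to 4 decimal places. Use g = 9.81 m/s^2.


Using the shallow-water approximation:
C = sqrt(g * d) = sqrt(9.81 * 2.68)
C = sqrt(26.2908)
C = 5.1275 m/s

5.1275


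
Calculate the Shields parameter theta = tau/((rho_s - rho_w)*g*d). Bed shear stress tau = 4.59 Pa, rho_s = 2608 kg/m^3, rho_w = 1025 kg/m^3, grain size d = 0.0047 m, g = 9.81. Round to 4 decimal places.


theta = tau / ((rho_s - rho_w) * g * d)
rho_s - rho_w = 2608 - 1025 = 1583
Denominator = 1583 * 9.81 * 0.0047 = 72.987381
theta = 4.59 / 72.987381
theta = 0.0629

0.0629


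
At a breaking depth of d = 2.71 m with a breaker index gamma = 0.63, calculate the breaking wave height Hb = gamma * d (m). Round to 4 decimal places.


Hb = gamma * d
Hb = 0.63 * 2.71
Hb = 1.7073 m

1.7073


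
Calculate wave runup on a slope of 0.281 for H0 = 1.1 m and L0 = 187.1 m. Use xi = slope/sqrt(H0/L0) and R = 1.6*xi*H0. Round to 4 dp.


xi = slope / sqrt(H0/L0)
H0/L0 = 1.1/187.1 = 0.005879
sqrt(0.005879) = 0.076676
xi = 0.281 / 0.076676 = 3.664771
R = 1.6 * xi * H0 = 1.6 * 3.664771 * 1.1
R = 6.4500 m

6.4500


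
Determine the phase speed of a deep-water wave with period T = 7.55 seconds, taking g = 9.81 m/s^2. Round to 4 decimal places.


We use the deep-water celerity formula:
C = g * T / (2 * pi)
C = 9.81 * 7.55 / (2 * 3.14159...)
C = 74.065500 / 6.283185
C = 11.7879 m/s

11.7879


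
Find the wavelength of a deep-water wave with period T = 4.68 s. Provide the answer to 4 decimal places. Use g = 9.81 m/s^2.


L0 = g * T^2 / (2 * pi)
L0 = 9.81 * 4.68^2 / (2 * pi)
L0 = 9.81 * 21.9024 / 6.28319
L0 = 214.8625 / 6.28319
L0 = 34.1964 m

34.1964


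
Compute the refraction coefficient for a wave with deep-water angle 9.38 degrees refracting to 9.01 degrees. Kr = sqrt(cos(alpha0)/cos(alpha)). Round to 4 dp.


Kr = sqrt(cos(alpha0) / cos(alpha))
cos(9.38) = 0.986629
cos(9.01) = 0.987661
Kr = sqrt(0.986629 / 0.987661)
Kr = sqrt(0.998955)
Kr = 0.9995

0.9995


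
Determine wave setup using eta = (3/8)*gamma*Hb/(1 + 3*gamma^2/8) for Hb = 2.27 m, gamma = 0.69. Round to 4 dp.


eta = (3/8) * gamma * Hb / (1 + 3*gamma^2/8)
Numerator = (3/8) * 0.69 * 2.27 = 0.587363
Denominator = 1 + 3*0.69^2/8 = 1 + 0.178538 = 1.178538
eta = 0.587363 / 1.178538
eta = 0.4984 m

0.4984


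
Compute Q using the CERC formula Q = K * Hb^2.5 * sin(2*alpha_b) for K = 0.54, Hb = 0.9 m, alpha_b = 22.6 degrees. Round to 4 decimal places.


Q = K * Hb^2.5 * sin(2 * alpha_b)
Hb^2.5 = 0.9^2.5 = 0.768433
sin(2 * 22.6) = sin(45.2) = 0.709571
Q = 0.54 * 0.768433 * 0.709571
Q = 0.2944 m^3/s

0.2944


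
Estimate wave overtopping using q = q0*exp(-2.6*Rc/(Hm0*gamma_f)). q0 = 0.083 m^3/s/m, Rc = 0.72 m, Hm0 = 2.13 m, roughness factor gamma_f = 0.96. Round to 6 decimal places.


q = q0 * exp(-2.6 * Rc / (Hm0 * gamma_f))
Exponent = -2.6 * 0.72 / (2.13 * 0.96)
= -2.6 * 0.72 / 2.0448
= -0.915493
exp(-0.915493) = 0.400319
q = 0.083 * 0.400319
q = 0.033226 m^3/s/m

0.033226


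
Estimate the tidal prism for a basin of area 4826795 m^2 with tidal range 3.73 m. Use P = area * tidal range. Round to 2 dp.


Tidal prism = Area * Tidal range
P = 4826795 * 3.73
P = 18003945.35 m^3

18003945.35


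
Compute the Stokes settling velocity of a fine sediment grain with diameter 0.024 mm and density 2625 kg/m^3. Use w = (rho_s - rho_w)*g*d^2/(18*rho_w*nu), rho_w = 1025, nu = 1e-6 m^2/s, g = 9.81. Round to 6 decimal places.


w = (rho_s - rho_w) * g * d^2 / (18 * rho_w * nu)
d = 0.024 mm = 0.000024 m
rho_s - rho_w = 2625 - 1025 = 1600
Numerator = 1600 * 9.81 * (0.000024)^2 = 0.000009040896
Denominator = 18 * 1025 * 1e-6 = 0.018450
w = 0.000490 m/s

0.000490


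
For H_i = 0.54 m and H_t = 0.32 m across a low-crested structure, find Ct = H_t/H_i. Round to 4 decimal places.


Ct = H_t / H_i
Ct = 0.32 / 0.54
Ct = 0.5926

0.5926


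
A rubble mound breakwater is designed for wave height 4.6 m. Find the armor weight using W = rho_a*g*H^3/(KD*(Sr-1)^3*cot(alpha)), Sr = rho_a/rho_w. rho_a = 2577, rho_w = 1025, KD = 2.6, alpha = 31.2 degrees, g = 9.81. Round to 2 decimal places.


Sr = rho_a / rho_w = 2577 / 1025 = 2.514146
(Sr - 1) = 1.514146
(Sr - 1)^3 = 3.471391
cot(31.2) = 1 / tan(31.2) = 1 / 0.605622 = 1.651196
Numerator = 2577 * 9.81 * 4.6^3 = 2460690.0943
Denominator = 2.6 * 3.471391 * 1.651196 = 14.903065
W = 2460690.0943 / 14.903065
W = 165113.02 N

165113.02


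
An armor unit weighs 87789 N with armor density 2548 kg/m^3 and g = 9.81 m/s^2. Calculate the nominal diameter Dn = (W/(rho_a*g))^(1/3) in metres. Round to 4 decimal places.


V = W / (rho_a * g)
V = 87789 / (2548 * 9.81)
V = 87789 / 24995.88
V = 3.512139 m^3
Dn = V^(1/3) = 3.512139^(1/3)
Dn = 1.5200 m

1.5200


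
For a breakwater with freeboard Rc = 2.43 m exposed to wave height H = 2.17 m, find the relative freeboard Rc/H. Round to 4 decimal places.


Relative freeboard = Rc / H
= 2.43 / 2.17
= 1.1198

1.1198


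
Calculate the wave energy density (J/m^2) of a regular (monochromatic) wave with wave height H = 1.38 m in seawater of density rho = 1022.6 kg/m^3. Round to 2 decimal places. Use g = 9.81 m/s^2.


E = (1/8) * rho * g * H^2
E = (1/8) * 1022.6 * 9.81 * 1.38^2
E = 0.125 * 1022.6 * 9.81 * 1.9044
E = 2388.05 J/m^2

2388.05


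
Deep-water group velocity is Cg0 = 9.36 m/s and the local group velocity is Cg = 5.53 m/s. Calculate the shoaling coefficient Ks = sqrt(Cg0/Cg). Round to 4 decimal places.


Ks = sqrt(Cg0 / Cg)
Ks = sqrt(9.36 / 5.53)
Ks = sqrt(1.6926)
Ks = 1.3010

1.3010


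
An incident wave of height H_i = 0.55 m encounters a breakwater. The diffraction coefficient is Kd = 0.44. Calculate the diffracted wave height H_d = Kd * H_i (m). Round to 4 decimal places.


H_d = Kd * H_i
H_d = 0.44 * 0.55
H_d = 0.2420 m

0.2420


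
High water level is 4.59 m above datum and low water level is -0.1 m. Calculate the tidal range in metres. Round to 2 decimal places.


Tidal range = High water - Low water
Tidal range = 4.59 - (-0.1)
Tidal range = 4.69 m

4.69


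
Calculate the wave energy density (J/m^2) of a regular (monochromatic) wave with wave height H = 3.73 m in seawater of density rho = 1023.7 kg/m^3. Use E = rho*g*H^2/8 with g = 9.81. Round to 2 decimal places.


E = (1/8) * rho * g * H^2
E = (1/8) * 1023.7 * 9.81 * 3.73^2
E = 0.125 * 1023.7 * 9.81 * 13.9129
E = 17465.03 J/m^2

17465.03


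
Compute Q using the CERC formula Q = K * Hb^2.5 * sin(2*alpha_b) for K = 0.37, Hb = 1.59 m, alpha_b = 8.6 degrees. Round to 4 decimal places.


Q = K * Hb^2.5 * sin(2 * alpha_b)
Hb^2.5 = 1.59^2.5 = 3.187813
sin(2 * 8.6) = sin(17.2) = 0.295708
Q = 0.37 * 3.187813 * 0.295708
Q = 0.3488 m^3/s

0.3488


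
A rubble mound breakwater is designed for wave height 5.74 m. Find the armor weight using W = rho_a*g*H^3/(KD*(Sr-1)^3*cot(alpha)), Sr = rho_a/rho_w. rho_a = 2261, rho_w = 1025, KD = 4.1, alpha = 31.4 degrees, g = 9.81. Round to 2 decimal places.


Sr = rho_a / rho_w = 2261 / 1025 = 2.205854
(Sr - 1) = 1.205854
(Sr - 1)^3 = 1.753411
cot(31.4) = 1 / tan(31.4) = 1 / 0.610403 = 1.638263
Numerator = 2261 * 9.81 * 5.74^3 = 4194741.9272
Denominator = 4.1 * 1.753411 * 1.638263 = 11.777451
W = 4194741.9272 / 11.777451
W = 356167.23 N

356167.23


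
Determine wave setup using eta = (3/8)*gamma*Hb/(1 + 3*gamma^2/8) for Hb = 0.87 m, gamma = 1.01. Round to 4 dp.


eta = (3/8) * gamma * Hb / (1 + 3*gamma^2/8)
Numerator = (3/8) * 1.01 * 0.87 = 0.329513
Denominator = 1 + 3*1.01^2/8 = 1 + 0.382538 = 1.382538
eta = 0.329513 / 1.382538
eta = 0.2383 m

0.2383


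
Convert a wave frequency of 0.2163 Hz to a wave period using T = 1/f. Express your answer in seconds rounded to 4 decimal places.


T = 1 / f
T = 1 / 0.2163
T = 4.6232 s

4.6232


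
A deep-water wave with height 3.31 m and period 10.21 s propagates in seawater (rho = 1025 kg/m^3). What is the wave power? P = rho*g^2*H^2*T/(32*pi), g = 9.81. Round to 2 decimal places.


P = rho * g^2 * H^2 * T / (32 * pi)
P = 1025 * 9.81^2 * 3.31^2 * 10.21 / (32 * pi)
P = 1025 * 96.2361 * 10.9561 * 10.21 / 100.53096
P = 109759.91 W/m

109759.91


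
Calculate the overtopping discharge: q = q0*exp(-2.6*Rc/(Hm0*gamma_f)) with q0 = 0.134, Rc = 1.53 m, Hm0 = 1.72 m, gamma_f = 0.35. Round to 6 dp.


q = q0 * exp(-2.6 * Rc / (Hm0 * gamma_f))
Exponent = -2.6 * 1.53 / (1.72 * 0.35)
= -2.6 * 1.53 / 0.6020
= -6.607973
exp(-6.607973) = 0.001350
q = 0.134 * 0.001350
q = 0.000181 m^3/s/m

0.000181


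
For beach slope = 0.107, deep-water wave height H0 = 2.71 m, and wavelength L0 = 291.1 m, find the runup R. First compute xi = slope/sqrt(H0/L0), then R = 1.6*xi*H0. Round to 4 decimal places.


xi = slope / sqrt(H0/L0)
H0/L0 = 2.71/291.1 = 0.009310
sqrt(0.009310) = 0.096486
xi = 0.107 / 0.096486 = 1.108971
R = 1.6 * xi * H0 = 1.6 * 1.108971 * 2.71
R = 4.8085 m

4.8085


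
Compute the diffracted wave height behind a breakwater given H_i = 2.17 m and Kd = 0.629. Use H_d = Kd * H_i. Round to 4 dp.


H_d = Kd * H_i
H_d = 0.629 * 2.17
H_d = 1.3649 m

1.3649


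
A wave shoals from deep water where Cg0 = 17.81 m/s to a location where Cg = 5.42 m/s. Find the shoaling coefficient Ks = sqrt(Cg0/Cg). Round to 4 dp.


Ks = sqrt(Cg0 / Cg)
Ks = sqrt(17.81 / 5.42)
Ks = sqrt(3.2860)
Ks = 1.8127

1.8127


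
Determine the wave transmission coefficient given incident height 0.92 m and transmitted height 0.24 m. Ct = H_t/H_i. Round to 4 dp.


Ct = H_t / H_i
Ct = 0.24 / 0.92
Ct = 0.2609

0.2609


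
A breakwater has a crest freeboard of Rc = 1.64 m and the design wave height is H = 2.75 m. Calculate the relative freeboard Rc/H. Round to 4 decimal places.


Relative freeboard = Rc / H
= 1.64 / 2.75
= 0.5964

0.5964


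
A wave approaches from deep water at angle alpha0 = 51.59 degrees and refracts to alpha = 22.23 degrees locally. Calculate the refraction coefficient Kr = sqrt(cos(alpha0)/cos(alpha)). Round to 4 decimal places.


Kr = sqrt(cos(alpha0) / cos(alpha))
cos(51.59) = 0.621285
cos(22.23) = 0.925673
Kr = sqrt(0.621285 / 0.925673)
Kr = sqrt(0.671171)
Kr = 0.8193

0.8193


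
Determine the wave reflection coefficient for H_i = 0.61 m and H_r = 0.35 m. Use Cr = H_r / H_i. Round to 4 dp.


Cr = H_r / H_i
Cr = 0.35 / 0.61
Cr = 0.5738

0.5738


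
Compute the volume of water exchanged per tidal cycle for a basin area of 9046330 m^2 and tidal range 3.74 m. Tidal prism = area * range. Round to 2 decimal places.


Tidal prism = Area * Tidal range
P = 9046330 * 3.74
P = 33833274.20 m^3

33833274.20


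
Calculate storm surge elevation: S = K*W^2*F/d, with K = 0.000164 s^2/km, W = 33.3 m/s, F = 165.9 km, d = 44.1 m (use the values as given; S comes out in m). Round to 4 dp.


S = K * W^2 * F / d
W^2 = 33.3^2 = 1108.89
S = 0.000164 * 1108.89 * 165.9 / 44.1
Numerator = 0.000164 * 1108.89 * 165.9 = 30.170236
S = 30.170236 / 44.1 = 0.6841 m

0.6841


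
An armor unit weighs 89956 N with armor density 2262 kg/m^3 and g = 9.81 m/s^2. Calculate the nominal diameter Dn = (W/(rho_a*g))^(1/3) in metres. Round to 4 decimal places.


V = W / (rho_a * g)
V = 89956 / (2262 * 9.81)
V = 89956 / 22190.22
V = 4.053858 m^3
Dn = V^(1/3) = 4.053858^(1/3)
Dn = 1.5945 m

1.5945


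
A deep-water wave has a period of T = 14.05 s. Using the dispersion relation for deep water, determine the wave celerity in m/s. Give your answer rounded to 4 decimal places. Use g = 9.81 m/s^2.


We use the deep-water celerity formula:
C = g * T / (2 * pi)
C = 9.81 * 14.05 / (2 * 3.14159...)
C = 137.830500 / 6.283185
C = 21.9364 m/s

21.9364


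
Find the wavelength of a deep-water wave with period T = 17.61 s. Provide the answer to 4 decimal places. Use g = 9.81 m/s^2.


L0 = g * T^2 / (2 * pi)
L0 = 9.81 * 17.61^2 / (2 * pi)
L0 = 9.81 * 310.1121 / 6.28319
L0 = 3042.1997 / 6.28319
L0 = 484.1811 m

484.1811


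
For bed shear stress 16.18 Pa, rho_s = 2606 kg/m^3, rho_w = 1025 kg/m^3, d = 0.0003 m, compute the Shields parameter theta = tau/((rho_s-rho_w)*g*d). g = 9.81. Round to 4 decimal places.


theta = tau / ((rho_s - rho_w) * g * d)
rho_s - rho_w = 2606 - 1025 = 1581
Denominator = 1581 * 9.81 * 0.0003 = 4.652883
theta = 16.18 / 4.652883
theta = 3.4774

3.4774


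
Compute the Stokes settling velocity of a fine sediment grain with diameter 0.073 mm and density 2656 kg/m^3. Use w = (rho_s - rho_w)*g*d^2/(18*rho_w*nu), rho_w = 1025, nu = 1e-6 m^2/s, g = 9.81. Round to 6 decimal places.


w = (rho_s - rho_w) * g * d^2 / (18 * rho_w * nu)
d = 0.073 mm = 0.000073 m
rho_s - rho_w = 2656 - 1025 = 1631
Numerator = 1631 * 9.81 * (0.000073)^2 = 0.000085264586
Denominator = 18 * 1025 * 1e-6 = 0.018450
w = 0.004621 m/s

0.004621


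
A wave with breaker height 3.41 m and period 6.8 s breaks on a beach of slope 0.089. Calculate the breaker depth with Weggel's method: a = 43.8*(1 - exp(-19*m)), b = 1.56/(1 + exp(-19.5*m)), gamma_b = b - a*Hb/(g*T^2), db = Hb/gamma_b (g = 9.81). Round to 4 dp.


a = 43.8 * (1 - exp(-19 * m))
exp(-19 * 0.089) = exp(-1.6910) = 0.184335
a = 43.8 * (1 - 0.184335) = 35.726123
b = 1.56 / (1 + exp(-19.5 * m))
exp(-19.5 * 0.089) = exp(-1.7355) = 0.176312
b = 1.56 / (1 + 0.176312) = 1.326179
Hb / (g * T^2) = 3.41 / (9.81 * 6.8^2) = 3.41 / 453.6144 = 0.00751740
gamma_b = b - a * Hb/(g*T^2) = 1.326179 - 35.726123 * 0.00751740 = 1.057611
db = Hb / gamma_b = 3.41 / 1.057611
db = 3.2242 m

3.2242


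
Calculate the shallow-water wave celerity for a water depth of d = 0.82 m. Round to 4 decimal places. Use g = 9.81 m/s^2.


Using the shallow-water approximation:
C = sqrt(g * d) = sqrt(9.81 * 0.82)
C = sqrt(8.0442)
C = 2.8362 m/s

2.8362
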